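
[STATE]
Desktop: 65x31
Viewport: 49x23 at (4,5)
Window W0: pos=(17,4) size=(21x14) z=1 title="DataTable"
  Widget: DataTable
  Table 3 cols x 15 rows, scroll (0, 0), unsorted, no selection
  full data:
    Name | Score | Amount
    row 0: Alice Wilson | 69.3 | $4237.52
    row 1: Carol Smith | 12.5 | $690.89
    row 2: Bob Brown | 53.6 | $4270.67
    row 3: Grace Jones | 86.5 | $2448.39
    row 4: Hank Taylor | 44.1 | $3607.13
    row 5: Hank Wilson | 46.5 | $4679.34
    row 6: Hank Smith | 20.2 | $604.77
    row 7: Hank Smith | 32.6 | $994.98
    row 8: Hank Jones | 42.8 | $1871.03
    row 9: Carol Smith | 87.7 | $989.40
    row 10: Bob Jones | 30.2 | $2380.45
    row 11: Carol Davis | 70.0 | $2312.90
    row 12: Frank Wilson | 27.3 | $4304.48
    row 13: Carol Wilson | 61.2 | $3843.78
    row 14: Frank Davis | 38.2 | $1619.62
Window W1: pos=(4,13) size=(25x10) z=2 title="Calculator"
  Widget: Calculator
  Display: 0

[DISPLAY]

             ┃ DataTable         ┃               
             ┠───────────────────┨               
             ┃Name        │Score│┃               
             ┃────────────┼─────┼┃               
             ┃Alice Wilson│69.3 │┃               
             ┃Carol Smith │12.5 │┃               
             ┃Bob Brown   │53.6 │┃               
             ┃Grace Jones │86.5 │┃               
┏━━━━━━━━━━━━━━━━━━━━━━━┓ │44.1 │┃               
┃ Calculator            ┃ │46.5 │┃               
┠───────────────────────┨ │20.2 │┃               
┃                      0┃ │32.6 │┃               
┃┌───┬───┬───┬───┐      ┃━━━━━━━━┛               
┃│ 7 │ 8 │ 9 │ ÷ │      ┃                        
┃├───┼───┼───┼───┤      ┃                        
┃│ 4 │ 5 │ 6 │ × │      ┃                        
┃└───┴───┴───┴───┘      ┃                        
┗━━━━━━━━━━━━━━━━━━━━━━━┛                        
                                                 
                                                 
                                                 
                                                 
                                                 


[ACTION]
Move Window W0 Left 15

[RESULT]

DataTable         ┃                              
──────────────────┨                              
ame        │Score│┃                              
───────────┼─────┼┃                              
lice Wilson│69.3 │┃                              
arol Smith │12.5 │┃                              
ob Brown   │53.6 │┃                              
race Jones │86.5 │┃                              
┏━━━━━━━━━━━━━━━━━━━━━━━┓                        
┃ Calculator            ┃                        
┠───────────────────────┨                        
┃                      0┃                        
┃┌───┬───┬───┬───┐      ┃                        
┃│ 7 │ 8 │ 9 │ ÷ │      ┃                        
┃├───┼───┼───┼───┤      ┃                        
┃│ 4 │ 5 │ 6 │ × │      ┃                        
┃└───┴───┴───┴───┘      ┃                        
┗━━━━━━━━━━━━━━━━━━━━━━━┛                        
                                                 
                                                 
                                                 
                                                 
                                                 


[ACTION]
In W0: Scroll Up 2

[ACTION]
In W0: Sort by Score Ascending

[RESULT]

DataTable         ┃                              
──────────────────┨                              
ame        │Scor▲│┃                              
───────────┼─────┼┃                              
arol Smith │12.5 │┃                              
ank Smith  │20.2 │┃                              
rank Wilson│27.3 │┃                              
ob Jones   │30.2 │┃                              
┏━━━━━━━━━━━━━━━━━━━━━━━┓                        
┃ Calculator            ┃                        
┠───────────────────────┨                        
┃                      0┃                        
┃┌───┬───┬───┬───┐      ┃                        
┃│ 7 │ 8 │ 9 │ ÷ │      ┃                        
┃├───┼───┼───┼───┤      ┃                        
┃│ 4 │ 5 │ 6 │ × │      ┃                        
┃└───┴───┴───┴───┘      ┃                        
┗━━━━━━━━━━━━━━━━━━━━━━━┛                        
                                                 
                                                 
                                                 
                                                 
                                                 


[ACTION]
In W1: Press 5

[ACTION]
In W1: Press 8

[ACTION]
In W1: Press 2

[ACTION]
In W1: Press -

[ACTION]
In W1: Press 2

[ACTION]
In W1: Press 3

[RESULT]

DataTable         ┃                              
──────────────────┨                              
ame        │Scor▲│┃                              
───────────┼─────┼┃                              
arol Smith │12.5 │┃                              
ank Smith  │20.2 │┃                              
rank Wilson│27.3 │┃                              
ob Jones   │30.2 │┃                              
┏━━━━━━━━━━━━━━━━━━━━━━━┓                        
┃ Calculator            ┃                        
┠───────────────────────┨                        
┃                     23┃                        
┃┌───┬───┬───┬───┐      ┃                        
┃│ 7 │ 8 │ 9 │ ÷ │      ┃                        
┃├───┼───┼───┼───┤      ┃                        
┃│ 4 │ 5 │ 6 │ × │      ┃                        
┃└───┴───┴───┴───┘      ┃                        
┗━━━━━━━━━━━━━━━━━━━━━━━┛                        
                                                 
                                                 
                                                 
                                                 
                                                 


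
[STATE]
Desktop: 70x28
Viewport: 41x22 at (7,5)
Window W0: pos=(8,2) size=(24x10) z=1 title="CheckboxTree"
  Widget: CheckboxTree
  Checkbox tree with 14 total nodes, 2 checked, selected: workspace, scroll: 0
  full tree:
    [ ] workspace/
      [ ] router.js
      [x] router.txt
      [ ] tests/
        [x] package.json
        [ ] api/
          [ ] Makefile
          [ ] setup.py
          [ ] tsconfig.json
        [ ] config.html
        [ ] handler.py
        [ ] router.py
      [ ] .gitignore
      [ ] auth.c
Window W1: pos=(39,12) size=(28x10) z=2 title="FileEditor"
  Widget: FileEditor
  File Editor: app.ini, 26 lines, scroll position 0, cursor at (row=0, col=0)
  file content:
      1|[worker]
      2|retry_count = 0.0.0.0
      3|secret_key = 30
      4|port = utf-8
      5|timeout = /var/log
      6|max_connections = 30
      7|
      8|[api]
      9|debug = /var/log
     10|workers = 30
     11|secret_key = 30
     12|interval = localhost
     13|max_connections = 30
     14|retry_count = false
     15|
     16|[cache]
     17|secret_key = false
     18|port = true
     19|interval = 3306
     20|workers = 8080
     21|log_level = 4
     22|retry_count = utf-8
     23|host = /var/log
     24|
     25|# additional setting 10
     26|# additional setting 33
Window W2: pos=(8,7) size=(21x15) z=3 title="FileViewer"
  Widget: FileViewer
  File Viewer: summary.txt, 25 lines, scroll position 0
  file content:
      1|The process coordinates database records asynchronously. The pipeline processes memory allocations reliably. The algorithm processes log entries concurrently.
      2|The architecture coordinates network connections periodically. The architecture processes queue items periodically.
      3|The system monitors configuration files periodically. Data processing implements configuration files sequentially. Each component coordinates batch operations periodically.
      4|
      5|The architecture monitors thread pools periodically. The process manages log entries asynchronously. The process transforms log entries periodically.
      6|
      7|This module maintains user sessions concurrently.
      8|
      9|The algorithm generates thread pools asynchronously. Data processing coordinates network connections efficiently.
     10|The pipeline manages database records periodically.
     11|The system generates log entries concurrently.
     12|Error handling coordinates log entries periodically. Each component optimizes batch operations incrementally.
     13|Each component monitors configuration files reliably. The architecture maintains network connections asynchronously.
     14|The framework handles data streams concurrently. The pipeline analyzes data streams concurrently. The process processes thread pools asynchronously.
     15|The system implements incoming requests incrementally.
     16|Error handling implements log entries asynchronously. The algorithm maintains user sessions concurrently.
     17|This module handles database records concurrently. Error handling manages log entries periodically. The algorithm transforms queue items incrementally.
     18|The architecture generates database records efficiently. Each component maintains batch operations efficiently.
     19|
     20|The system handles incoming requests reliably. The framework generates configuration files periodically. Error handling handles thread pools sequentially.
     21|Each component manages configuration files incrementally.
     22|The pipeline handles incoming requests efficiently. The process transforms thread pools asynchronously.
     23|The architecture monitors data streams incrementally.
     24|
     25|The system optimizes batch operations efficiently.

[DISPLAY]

 ┃>[-] workspace/       ┃                
 ┃   [ ] router.js      ┃                
 ┏━━━━━━━━━━━━━━━━━━━┓  ┃                
 ┃ FileViewer        ┃  ┃                
 ┠───────────────────┨n ┃                
 ┃The process coordi▲┃  ┃                
 ┃The architecture c█┃━━┛                
 ┃The system monitor░┃          ┏━━━━━━━━
 ┃                  ░┃          ┃ FileEdi
 ┃The architecture m░┃          ┠────────
 ┃                  ░┃          ┃█worker]
 ┃This module mainta░┃          ┃retry_co
 ┃                  ░┃          ┃secret_k
 ┃The algorithm gene░┃          ┃port = u
 ┃The pipeline manag░┃          ┃timeout 
 ┃The system generat▼┃          ┃max_conn
 ┗━━━━━━━━━━━━━━━━━━━┛          ┗━━━━━━━━
                                         
                                         
                                         
                                         
                                         


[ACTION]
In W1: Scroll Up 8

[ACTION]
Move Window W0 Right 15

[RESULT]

                ┃>[-] workspace/       ┃ 
                ┃   [ ] router.js      ┃ 
 ┏━━━━━━━━━━━━━━━━━━━┓] router.txt     ┃ 
 ┃ FileViewer        ┃] tests/         ┃ 
 ┠───────────────────┨[x] package.json ┃ 
 ┃The process coordi▲┃[ ] api/         ┃ 
 ┃The architecture c█┃━━━━━━━━━━━━━━━━━┛ 
 ┃The system monitor░┃          ┏━━━━━━━━
 ┃                  ░┃          ┃ FileEdi
 ┃The architecture m░┃          ┠────────
 ┃                  ░┃          ┃█worker]
 ┃This module mainta░┃          ┃retry_co
 ┃                  ░┃          ┃secret_k
 ┃The algorithm gene░┃          ┃port = u
 ┃The pipeline manag░┃          ┃timeout 
 ┃The system generat▼┃          ┃max_conn
 ┗━━━━━━━━━━━━━━━━━━━┛          ┗━━━━━━━━
                                         
                                         
                                         
                                         
                                         


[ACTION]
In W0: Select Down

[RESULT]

                ┃ [-] workspace/       ┃ 
                ┃>  [ ] router.js      ┃ 
 ┏━━━━━━━━━━━━━━━━━━━┓] router.txt     ┃ 
 ┃ FileViewer        ┃] tests/         ┃ 
 ┠───────────────────┨[x] package.json ┃ 
 ┃The process coordi▲┃[ ] api/         ┃ 
 ┃The architecture c█┃━━━━━━━━━━━━━━━━━┛ 
 ┃The system monitor░┃          ┏━━━━━━━━
 ┃                  ░┃          ┃ FileEdi
 ┃The architecture m░┃          ┠────────
 ┃                  ░┃          ┃█worker]
 ┃This module mainta░┃          ┃retry_co
 ┃                  ░┃          ┃secret_k
 ┃The algorithm gene░┃          ┃port = u
 ┃The pipeline manag░┃          ┃timeout 
 ┃The system generat▼┃          ┃max_conn
 ┗━━━━━━━━━━━━━━━━━━━┛          ┗━━━━━━━━
                                         
                                         
                                         
                                         
                                         


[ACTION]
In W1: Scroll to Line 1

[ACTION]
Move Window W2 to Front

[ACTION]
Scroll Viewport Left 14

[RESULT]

                       ┃ [-] workspace/  
                       ┃>  [ ] router.js 
        ┏━━━━━━━━━━━━━━━━━━━┓] router.txt
        ┃ FileViewer        ┃] tests/    
        ┠───────────────────┨[x] package.
        ┃The process coordi▲┃[ ] api/    
        ┃The architecture c█┃━━━━━━━━━━━━
        ┃The system monitor░┃          ┏━
        ┃                  ░┃          ┃ 
        ┃The architecture m░┃          ┠─
        ┃                  ░┃          ┃█
        ┃This module mainta░┃          ┃r
        ┃                  ░┃          ┃s
        ┃The algorithm gene░┃          ┃p
        ┃The pipeline manag░┃          ┃t
        ┃The system generat▼┃          ┃m
        ┗━━━━━━━━━━━━━━━━━━━┛          ┗━
                                         
                                         
                                         
                                         
                                         


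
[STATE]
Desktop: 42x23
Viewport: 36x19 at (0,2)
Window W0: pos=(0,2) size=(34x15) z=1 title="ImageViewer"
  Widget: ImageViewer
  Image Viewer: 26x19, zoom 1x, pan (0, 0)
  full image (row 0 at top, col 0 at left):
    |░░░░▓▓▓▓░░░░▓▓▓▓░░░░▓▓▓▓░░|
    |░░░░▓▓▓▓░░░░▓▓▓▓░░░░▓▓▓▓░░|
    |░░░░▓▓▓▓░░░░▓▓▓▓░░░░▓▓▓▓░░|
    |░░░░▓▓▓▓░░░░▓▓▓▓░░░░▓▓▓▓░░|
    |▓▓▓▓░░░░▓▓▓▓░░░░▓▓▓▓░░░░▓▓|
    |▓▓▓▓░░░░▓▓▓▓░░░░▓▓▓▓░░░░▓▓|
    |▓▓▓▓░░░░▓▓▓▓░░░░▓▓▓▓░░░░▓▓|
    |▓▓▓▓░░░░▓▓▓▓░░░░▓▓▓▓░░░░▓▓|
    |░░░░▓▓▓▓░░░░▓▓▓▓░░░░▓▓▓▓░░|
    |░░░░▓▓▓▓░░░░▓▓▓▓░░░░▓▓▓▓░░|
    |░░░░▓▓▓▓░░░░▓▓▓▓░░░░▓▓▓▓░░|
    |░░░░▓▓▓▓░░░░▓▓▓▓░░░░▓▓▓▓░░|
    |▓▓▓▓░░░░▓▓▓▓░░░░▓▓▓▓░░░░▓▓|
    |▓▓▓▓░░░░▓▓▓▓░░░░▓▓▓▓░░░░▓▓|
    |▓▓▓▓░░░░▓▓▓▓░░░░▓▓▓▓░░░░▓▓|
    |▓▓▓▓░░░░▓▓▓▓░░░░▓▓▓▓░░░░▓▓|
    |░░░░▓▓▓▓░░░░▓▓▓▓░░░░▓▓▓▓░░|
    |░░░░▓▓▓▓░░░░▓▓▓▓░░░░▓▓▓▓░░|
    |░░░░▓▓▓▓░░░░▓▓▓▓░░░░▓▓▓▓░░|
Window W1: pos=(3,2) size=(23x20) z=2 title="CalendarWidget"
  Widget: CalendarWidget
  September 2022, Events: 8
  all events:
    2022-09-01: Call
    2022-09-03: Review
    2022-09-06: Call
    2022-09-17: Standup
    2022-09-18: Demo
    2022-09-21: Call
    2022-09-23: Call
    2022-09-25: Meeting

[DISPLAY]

┏━━┏━━━━━━━━━━━━━━━━━━━━━┓━━━━━━━┓  
┃ I┃ CalendarWidget      ┃       ┃  
┠──┠─────────────────────┨───────┨  
┃░░┃    September 2022   ┃░      ┃  
┃░░┃Mo Tu We Th Fr Sa Su ┃░      ┃  
┃░░┃          1*  2  3*  ┃░      ┃  
┃░░┃ 5  6*  7  8  9 10 11┃░      ┃  
┃▓▓┃12 13 14 15 16 17* 18┃▓      ┃  
┃▓▓┃19 20 21* 22 23* 24 2┃▓      ┃  
┃▓▓┃26 27 28 29 30       ┃▓      ┃  
┃▓▓┃                     ┃▓      ┃  
┃░░┃                     ┃░      ┃  
┃░░┃                     ┃░      ┃  
┃░░┃                     ┃░      ┃  
┗━━┃                     ┃━━━━━━━┛  
   ┃                     ┃          
   ┃                     ┃          
   ┃                     ┃          
   ┃                     ┃          


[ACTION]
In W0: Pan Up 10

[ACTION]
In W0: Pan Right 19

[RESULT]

┏━━┏━━━━━━━━━━━━━━━━━━━━━┓━━━━━━━┓  
┃ I┃ CalendarWidget      ┃       ┃  
┠──┠─────────────────────┨───────┨  
┃░▓┃    September 2022   ┃       ┃  
┃░▓┃Mo Tu We Th Fr Sa Su ┃       ┃  
┃░▓┃          1*  2  3*  ┃       ┃  
┃░▓┃ 5  6*  7  8  9 10 11┃       ┃  
┃▓░┃12 13 14 15 16 17* 18┃       ┃  
┃▓░┃19 20 21* 22 23* 24 2┃       ┃  
┃▓░┃26 27 28 29 30       ┃       ┃  
┃▓░┃                     ┃       ┃  
┃░▓┃                     ┃       ┃  
┃░▓┃                     ┃       ┃  
┃░▓┃                     ┃       ┃  
┗━━┃                     ┃━━━━━━━┛  
   ┃                     ┃          
   ┃                     ┃          
   ┃                     ┃          
   ┃                     ┃          


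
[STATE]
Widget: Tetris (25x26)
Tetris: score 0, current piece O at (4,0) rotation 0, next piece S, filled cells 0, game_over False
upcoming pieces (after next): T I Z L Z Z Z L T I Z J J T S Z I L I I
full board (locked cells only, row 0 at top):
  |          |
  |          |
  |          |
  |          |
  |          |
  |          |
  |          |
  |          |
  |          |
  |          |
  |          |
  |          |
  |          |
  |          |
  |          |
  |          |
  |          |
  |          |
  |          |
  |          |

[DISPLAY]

    ▓▓    │Next:         
    ▓▓    │ ░░           
          │░░            
          │              
          │              
          │              
          │Score:        
          │0             
          │              
          │              
          │              
          │              
          │              
          │              
          │              
          │              
          │              
          │              
          │              
          │              
          │              
          │              
          │              
          │              
          │              
          │              


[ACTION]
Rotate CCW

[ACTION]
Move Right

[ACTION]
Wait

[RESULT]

          │Next:         
     ▓▓   │ ░░           
     ▓▓   │░░            
          │              
          │              
          │              
          │Score:        
          │0             
          │              
          │              
          │              
          │              
          │              
          │              
          │              
          │              
          │              
          │              
          │              
          │              
          │              
          │              
          │              
          │              
          │              
          │              


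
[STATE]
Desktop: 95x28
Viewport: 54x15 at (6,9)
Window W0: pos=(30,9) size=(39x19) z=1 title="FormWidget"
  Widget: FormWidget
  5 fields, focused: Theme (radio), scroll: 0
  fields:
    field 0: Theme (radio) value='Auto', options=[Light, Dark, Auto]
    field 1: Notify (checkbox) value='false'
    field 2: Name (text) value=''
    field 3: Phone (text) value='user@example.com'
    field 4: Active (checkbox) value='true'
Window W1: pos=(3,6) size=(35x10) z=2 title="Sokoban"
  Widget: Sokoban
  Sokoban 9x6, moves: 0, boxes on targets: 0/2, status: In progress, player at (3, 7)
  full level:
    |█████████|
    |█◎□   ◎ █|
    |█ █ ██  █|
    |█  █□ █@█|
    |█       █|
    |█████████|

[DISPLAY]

███████                        ┃━━━━━━━━━━━━━━━━━━━━━━
□   ◎ █                        ┃dget                  
█ ██  █                        ┃──────────────────────
 █□ █@█                        ┃:      ( ) Light  ( ) 
      █                        ┃y:     [ ]            
███████                        ┃       [              
━━━━━━━━━━━━━━━━━━━━━━━━━━━━━━━┛:      [user@example.c
                        ┃  Active:     [x]            
                        ┃                             
                        ┃                             
                        ┃                             
                        ┃                             
                        ┃                             
                        ┃                             
                        ┃                             


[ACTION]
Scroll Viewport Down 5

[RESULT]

      █                        ┃y:     [ ]            
███████                        ┃       [              
━━━━━━━━━━━━━━━━━━━━━━━━━━━━━━━┛:      [user@example.c
                        ┃  Active:     [x]            
                        ┃                             
                        ┃                             
                        ┃                             
                        ┃                             
                        ┃                             
                        ┃                             
                        ┃                             
                        ┃                             
                        ┃                             
                        ┃                             
                        ┗━━━━━━━━━━━━━━━━━━━━━━━━━━━━━


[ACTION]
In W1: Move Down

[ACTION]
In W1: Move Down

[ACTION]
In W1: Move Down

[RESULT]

     @█                        ┃y:     [ ]            
███████                        ┃       [              
━━━━━━━━━━━━━━━━━━━━━━━━━━━━━━━┛:      [user@example.c
                        ┃  Active:     [x]            
                        ┃                             
                        ┃                             
                        ┃                             
                        ┃                             
                        ┃                             
                        ┃                             
                        ┃                             
                        ┃                             
                        ┃                             
                        ┃                             
                        ┗━━━━━━━━━━━━━━━━━━━━━━━━━━━━━


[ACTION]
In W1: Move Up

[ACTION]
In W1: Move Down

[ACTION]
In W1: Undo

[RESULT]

      █                        ┃y:     [ ]            
███████                        ┃       [              
━━━━━━━━━━━━━━━━━━━━━━━━━━━━━━━┛:      [user@example.c
                        ┃  Active:     [x]            
                        ┃                             
                        ┃                             
                        ┃                             
                        ┃                             
                        ┃                             
                        ┃                             
                        ┃                             
                        ┃                             
                        ┃                             
                        ┃                             
                        ┗━━━━━━━━━━━━━━━━━━━━━━━━━━━━━


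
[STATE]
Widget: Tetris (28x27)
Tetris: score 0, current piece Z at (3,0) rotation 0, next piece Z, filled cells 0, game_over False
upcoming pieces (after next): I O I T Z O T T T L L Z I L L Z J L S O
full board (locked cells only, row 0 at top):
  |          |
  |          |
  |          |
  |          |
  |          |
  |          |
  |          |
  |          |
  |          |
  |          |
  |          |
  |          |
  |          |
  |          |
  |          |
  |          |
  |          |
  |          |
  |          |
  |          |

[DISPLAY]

   ▓▓     │Next:            
    ▓▓    │▓▓               
          │ ▓▓              
          │                 
          │                 
          │                 
          │Score:           
          │0                
          │                 
          │                 
          │                 
          │                 
          │                 
          │                 
          │                 
          │                 
          │                 
          │                 
          │                 
          │                 
          │                 
          │                 
          │                 
          │                 
          │                 
          │                 
          │                 


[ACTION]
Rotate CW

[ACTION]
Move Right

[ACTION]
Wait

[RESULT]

          │Next:            
     ▓    │▓▓               
    ▓▓    │ ▓▓              
    ▓     │                 
          │                 
          │                 
          │Score:           
          │0                
          │                 
          │                 
          │                 
          │                 
          │                 
          │                 
          │                 
          │                 
          │                 
          │                 
          │                 
          │                 
          │                 
          │                 
          │                 
          │                 
          │                 
          │                 
          │                 


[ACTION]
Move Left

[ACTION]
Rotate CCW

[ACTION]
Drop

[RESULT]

          │Next:            
          │▓▓               
   ▓▓     │ ▓▓              
    ▓▓    │                 
          │                 
          │                 
          │Score:           
          │0                
          │                 
          │                 
          │                 
          │                 
          │                 
          │                 
          │                 
          │                 
          │                 
          │                 
          │                 
          │                 
          │                 
          │                 
          │                 
          │                 
          │                 
          │                 
          │                 


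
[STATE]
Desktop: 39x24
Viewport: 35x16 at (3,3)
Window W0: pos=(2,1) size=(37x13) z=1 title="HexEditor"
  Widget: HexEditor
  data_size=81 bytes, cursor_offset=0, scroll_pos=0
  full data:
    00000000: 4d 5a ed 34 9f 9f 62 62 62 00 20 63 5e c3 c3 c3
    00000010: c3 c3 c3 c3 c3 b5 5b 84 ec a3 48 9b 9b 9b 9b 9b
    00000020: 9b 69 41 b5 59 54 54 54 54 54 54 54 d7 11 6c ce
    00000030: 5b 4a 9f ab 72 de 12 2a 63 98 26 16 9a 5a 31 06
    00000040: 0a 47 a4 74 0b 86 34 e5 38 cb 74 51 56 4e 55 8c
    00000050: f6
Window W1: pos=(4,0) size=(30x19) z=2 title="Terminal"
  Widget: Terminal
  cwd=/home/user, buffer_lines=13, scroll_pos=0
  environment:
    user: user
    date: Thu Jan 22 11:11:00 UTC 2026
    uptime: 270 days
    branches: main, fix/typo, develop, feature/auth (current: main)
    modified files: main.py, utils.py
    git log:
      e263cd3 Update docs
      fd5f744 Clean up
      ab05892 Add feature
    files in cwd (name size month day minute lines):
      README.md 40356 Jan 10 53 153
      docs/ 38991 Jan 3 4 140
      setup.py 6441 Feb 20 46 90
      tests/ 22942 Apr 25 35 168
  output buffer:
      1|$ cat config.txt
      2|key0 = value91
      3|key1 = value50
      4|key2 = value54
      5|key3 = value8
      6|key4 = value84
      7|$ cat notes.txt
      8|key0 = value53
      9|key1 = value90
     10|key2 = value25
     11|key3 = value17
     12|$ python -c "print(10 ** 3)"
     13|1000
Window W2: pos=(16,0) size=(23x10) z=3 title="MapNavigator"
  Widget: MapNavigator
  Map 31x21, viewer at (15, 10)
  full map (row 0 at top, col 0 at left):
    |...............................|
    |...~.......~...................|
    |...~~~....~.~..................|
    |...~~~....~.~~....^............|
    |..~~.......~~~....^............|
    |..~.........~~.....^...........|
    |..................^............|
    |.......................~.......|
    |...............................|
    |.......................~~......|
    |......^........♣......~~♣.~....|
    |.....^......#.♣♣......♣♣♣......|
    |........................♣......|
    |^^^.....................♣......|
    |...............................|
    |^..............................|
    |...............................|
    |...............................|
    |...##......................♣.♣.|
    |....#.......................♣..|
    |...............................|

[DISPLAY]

─┃$ cat confi┃..................~..
0┃key0 = valu┃.....................
0┃key1 = valu┃..................~~.
0┃key2 = valu┃.^........@......~~♣.
0┃key3 = valu┃^......#.♣♣......♣♣♣.
0┃key4 = valu┃...................♣.
0┃$ cat notes┗━━━━━━━━━━━━━━━━━━━━━
 ┃key0 = value53              ┃    
 ┃key1 = value90              ┃    
 ┃key2 = value25              ┃    
━┃key3 = value17              ┃━━━━
 ┃$ python -c "print(10 ** 3)"┃    
 ┃1000                        ┃    
 ┃$ █                         ┃    
 ┃                            ┃    
 ┗━━━━━━━━━━━━━━━━━━━━━━━━━━━━┛    


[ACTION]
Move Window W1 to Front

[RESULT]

─┃$ cat config.txt            ┃.~..
0┃key0 = value91              ┃....
0┃key1 = value50              ┃.~~.
0┃key2 = value54              ┃~~♣.
0┃key3 = value8               ┃♣♣♣.
0┃key4 = value84              ┃..♣.
0┃$ cat notes.txt             ┃━━━━
 ┃key0 = value53              ┃    
 ┃key1 = value90              ┃    
 ┃key2 = value25              ┃    
━┃key3 = value17              ┃━━━━
 ┃$ python -c "print(10 ** 3)"┃    
 ┃1000                        ┃    
 ┃$ █                         ┃    
 ┃                            ┃    
 ┗━━━━━━━━━━━━━━━━━━━━━━━━━━━━┛    


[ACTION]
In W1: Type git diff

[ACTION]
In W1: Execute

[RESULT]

─┃$ cat notes.txt             ┃.~..
0┃key0 = value53              ┃....
0┃key1 = value90              ┃.~~.
0┃key2 = value25              ┃~~♣.
0┃key3 = value17              ┃♣♣♣.
0┃$ python -c "print(10 ** 3)"┃..♣.
0┃1000                        ┃━━━━
 ┃$ git diff                  ┃    
 ┃diff --git a/main.py b/main.┃    
 ┃--- a/main.py               ┃    
━┃+++ b/main.py               ┃━━━━
 ┃@@ -1,3 +1,4 @@             ┃    
 ┃+# updated                  ┃    
 ┃ import sys                 ┃    
 ┃$ █                         ┃    
 ┗━━━━━━━━━━━━━━━━━━━━━━━━━━━━┛    


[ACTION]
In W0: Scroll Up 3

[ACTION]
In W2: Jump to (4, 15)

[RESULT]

─┃$ cat notes.txt             ┃....
0┃key0 = value53              ┃....
0┃key1 = value90              ┃....
0┃key2 = value25              ┃....
0┃key3 = value17              ┃....
0┃$ python -c "print(10 ** 3)"┃....
0┃1000                        ┃━━━━
 ┃$ git diff                  ┃    
 ┃diff --git a/main.py b/main.┃    
 ┃--- a/main.py               ┃    
━┃+++ b/main.py               ┃━━━━
 ┃@@ -1,3 +1,4 @@             ┃    
 ┃+# updated                  ┃    
 ┃ import sys                 ┃    
 ┃$ █                         ┃    
 ┗━━━━━━━━━━━━━━━━━━━━━━━━━━━━┛    


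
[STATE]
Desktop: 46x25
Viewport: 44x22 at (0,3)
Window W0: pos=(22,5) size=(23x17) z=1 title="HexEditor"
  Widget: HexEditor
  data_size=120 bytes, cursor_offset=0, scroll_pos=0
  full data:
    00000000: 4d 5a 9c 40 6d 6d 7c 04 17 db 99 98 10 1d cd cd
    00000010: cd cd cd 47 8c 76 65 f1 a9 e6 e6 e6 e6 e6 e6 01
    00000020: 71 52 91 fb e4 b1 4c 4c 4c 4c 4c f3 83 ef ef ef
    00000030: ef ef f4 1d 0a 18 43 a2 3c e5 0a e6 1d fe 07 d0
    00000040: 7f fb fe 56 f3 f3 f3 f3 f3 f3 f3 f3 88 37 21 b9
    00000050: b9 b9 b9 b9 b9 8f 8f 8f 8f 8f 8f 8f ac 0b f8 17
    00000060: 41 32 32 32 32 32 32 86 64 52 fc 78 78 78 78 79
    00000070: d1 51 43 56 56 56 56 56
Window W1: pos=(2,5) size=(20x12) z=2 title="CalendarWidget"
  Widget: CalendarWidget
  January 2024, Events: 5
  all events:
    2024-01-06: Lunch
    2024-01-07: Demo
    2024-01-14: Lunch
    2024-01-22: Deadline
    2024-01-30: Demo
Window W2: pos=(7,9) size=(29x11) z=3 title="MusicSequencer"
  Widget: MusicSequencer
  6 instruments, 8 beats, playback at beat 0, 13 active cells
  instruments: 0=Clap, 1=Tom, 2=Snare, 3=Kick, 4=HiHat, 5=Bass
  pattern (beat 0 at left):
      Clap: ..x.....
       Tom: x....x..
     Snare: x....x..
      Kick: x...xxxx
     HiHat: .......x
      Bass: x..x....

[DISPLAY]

                                            
                                            
  ┏━━━━━━━━━━━━━━━━━━┓┏━━━━━━━━━━━━━━━━━━━━━
  ┃ CalendarWidget   ┃┃ HexEditor           
  ┠──────────────────┨┠─────────────────────
  ┃   January 2024   ┃┃00000000  4D 5a 9c 40
  ┃Mo T┏━━━━━━━━━━━━━━━━━━━━━━━━━━━┓cd cd 47
  ┃ 1  ┃ MusicSequencer            ┃52 91 fb
  ┃ 8  ┠───────────────────────────┨ef f4 1d
  ┃15 1┃      ▼1234567             ┃fb fe 56
  ┃22* ┃  Clap··█·····             ┃b9 b9 b9
  ┃29 3┃   Tom█····█··             ┃32 32 32
  ┃    ┃ Snare█····█··             ┃51 43 56
  ┗━━━━┃  Kick█···████             ┃        
       ┃ HiHat·······█             ┃        
       ┃  Bass█··█····             ┃        
       ┗━━━━━━━━━━━━━━━━━━━━━━━━━━━┛        
                      ┃                     
                      ┗━━━━━━━━━━━━━━━━━━━━━
                                            
                                            
                                            


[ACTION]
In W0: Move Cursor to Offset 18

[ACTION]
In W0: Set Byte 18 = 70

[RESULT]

                                            
                                            
  ┏━━━━━━━━━━━━━━━━━━┓┏━━━━━━━━━━━━━━━━━━━━━
  ┃ CalendarWidget   ┃┃ HexEditor           
  ┠──────────────────┨┠─────────────────────
  ┃   January 2024   ┃┃00000000  4d 5a 9c 40
  ┃Mo T┏━━━━━━━━━━━━━━━━━━━━━━━━━━━┓cd 70 47
  ┃ 1  ┃ MusicSequencer            ┃52 91 fb
  ┃ 8  ┠───────────────────────────┨ef f4 1d
  ┃15 1┃      ▼1234567             ┃fb fe 56
  ┃22* ┃  Clap··█·····             ┃b9 b9 b9
  ┃29 3┃   Tom█····█··             ┃32 32 32
  ┃    ┃ Snare█····█··             ┃51 43 56
  ┗━━━━┃  Kick█···████             ┃        
       ┃ HiHat·······█             ┃        
       ┃  Bass█··█····             ┃        
       ┗━━━━━━━━━━━━━━━━━━━━━━━━━━━┛        
                      ┃                     
                      ┗━━━━━━━━━━━━━━━━━━━━━
                                            
                                            
                                            
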